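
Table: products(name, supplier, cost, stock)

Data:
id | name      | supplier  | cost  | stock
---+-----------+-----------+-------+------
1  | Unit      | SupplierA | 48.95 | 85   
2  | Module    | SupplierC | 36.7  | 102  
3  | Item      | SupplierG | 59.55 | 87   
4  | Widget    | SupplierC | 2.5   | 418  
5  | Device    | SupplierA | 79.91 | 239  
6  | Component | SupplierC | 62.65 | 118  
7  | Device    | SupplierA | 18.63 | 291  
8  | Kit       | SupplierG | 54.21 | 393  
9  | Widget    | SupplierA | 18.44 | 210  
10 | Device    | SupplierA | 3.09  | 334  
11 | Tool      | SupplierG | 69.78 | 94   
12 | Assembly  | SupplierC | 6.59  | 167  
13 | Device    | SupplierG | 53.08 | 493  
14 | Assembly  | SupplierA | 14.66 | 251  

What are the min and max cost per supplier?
SELECT supplier, MIN(cost), MAX(cost)
FROM products
GROUP BY supplier

Result:
  SupplierA: min=3.09, max=79.91
  SupplierC: min=2.50, max=62.65
  SupplierG: min=53.08, max=69.78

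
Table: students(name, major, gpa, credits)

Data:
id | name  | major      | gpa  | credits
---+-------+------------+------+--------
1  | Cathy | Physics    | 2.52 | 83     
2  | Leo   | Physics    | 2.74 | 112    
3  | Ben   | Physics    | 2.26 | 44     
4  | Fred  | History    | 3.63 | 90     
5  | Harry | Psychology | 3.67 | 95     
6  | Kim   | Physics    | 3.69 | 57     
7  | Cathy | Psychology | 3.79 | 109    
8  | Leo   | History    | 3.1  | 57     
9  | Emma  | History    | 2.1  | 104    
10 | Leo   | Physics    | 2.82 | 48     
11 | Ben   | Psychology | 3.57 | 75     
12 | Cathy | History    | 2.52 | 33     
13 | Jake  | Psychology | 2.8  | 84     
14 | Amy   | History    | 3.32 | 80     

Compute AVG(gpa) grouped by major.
SELECT major, AVG(gpa) as result
FROM students
GROUP BY major

Result:
  History: 2.93
  Physics: 2.81
  Psychology: 3.46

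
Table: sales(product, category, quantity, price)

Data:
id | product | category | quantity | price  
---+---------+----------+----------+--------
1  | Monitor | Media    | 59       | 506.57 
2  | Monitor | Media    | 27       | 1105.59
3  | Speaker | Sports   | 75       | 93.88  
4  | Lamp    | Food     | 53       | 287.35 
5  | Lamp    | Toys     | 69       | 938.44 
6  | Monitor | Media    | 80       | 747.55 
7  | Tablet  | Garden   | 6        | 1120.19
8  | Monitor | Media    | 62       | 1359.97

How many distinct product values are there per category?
SELECT category, COUNT(DISTINCT product)
FROM sales
GROUP BY category

Result:
  Food: 1 distinct
  Garden: 1 distinct
  Media: 1 distinct
  Sports: 1 distinct
  Toys: 1 distinct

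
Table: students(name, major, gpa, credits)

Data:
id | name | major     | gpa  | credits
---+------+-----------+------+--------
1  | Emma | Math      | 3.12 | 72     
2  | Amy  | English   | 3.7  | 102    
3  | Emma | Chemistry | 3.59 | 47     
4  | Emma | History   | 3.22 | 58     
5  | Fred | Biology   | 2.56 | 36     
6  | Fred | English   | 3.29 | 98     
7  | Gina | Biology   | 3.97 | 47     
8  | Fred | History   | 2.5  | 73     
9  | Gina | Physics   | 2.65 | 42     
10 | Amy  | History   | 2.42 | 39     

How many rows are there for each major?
SELECT major, COUNT(*) as count
FROM students
GROUP BY major

Result:
  Biology: 2
  Chemistry: 1
  English: 2
  History: 3
  Math: 1
  Physics: 1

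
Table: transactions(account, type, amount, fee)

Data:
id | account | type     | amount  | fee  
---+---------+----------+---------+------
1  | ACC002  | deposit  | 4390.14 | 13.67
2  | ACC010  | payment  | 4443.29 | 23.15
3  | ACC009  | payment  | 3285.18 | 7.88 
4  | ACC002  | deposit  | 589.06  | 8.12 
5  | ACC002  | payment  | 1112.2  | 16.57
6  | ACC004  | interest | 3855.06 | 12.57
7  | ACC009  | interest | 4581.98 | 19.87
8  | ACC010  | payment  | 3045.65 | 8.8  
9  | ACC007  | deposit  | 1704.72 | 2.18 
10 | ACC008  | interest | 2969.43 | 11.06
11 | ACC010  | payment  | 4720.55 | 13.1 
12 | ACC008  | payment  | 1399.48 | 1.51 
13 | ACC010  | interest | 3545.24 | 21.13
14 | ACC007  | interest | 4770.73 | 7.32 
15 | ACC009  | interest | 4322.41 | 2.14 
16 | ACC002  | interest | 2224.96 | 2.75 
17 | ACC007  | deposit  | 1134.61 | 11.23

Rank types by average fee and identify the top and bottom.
SELECT type, AVG(fee)
FROM transactions
GROUP BY type
ORDER BY AVG(fee)

All groups:
  deposit: 8.80
  interest: 10.98
  payment: 11.84

Highest: payment (11.84)
Lowest: deposit (8.80)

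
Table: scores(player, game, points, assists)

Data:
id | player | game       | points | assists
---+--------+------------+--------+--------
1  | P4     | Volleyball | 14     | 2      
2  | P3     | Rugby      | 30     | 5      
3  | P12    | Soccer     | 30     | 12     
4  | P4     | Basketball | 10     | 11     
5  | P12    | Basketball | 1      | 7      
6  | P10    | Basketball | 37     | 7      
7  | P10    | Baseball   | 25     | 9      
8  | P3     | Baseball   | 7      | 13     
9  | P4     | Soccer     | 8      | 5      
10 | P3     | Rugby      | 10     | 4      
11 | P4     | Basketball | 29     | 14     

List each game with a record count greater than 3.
SELECT game, COUNT(*) as cnt
FROM scores
GROUP BY game
HAVING COUNT(*) > 3

Result:
  Basketball: 4

Note: HAVING filters groups after aggregation, WHERE filters rows before.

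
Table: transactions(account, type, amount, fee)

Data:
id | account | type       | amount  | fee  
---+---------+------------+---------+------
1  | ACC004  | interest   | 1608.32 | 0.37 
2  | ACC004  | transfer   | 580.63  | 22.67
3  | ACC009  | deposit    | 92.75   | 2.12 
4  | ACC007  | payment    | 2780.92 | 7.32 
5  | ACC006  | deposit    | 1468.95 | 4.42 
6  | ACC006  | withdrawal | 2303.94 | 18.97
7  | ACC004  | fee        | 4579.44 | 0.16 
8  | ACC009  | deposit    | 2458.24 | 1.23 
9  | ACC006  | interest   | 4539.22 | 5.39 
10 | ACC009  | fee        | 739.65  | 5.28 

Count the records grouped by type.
SELECT type, COUNT(*) as count
FROM transactions
GROUP BY type

Result:
  deposit: 3
  fee: 2
  interest: 2
  payment: 1
  transfer: 1
  withdrawal: 1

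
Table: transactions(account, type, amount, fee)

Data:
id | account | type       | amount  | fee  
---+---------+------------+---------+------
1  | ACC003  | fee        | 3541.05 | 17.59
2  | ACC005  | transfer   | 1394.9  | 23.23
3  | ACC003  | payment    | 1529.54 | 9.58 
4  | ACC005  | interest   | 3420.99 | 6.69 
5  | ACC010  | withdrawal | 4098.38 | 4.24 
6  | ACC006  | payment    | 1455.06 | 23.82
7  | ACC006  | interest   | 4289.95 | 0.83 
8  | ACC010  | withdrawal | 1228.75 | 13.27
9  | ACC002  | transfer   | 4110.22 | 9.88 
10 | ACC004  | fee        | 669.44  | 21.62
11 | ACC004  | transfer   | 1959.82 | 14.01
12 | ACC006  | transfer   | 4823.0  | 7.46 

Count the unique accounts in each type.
SELECT type, COUNT(DISTINCT account)
FROM transactions
GROUP BY type

Result:
  fee: 2 distinct
  interest: 2 distinct
  payment: 2 distinct
  transfer: 4 distinct
  withdrawal: 1 distinct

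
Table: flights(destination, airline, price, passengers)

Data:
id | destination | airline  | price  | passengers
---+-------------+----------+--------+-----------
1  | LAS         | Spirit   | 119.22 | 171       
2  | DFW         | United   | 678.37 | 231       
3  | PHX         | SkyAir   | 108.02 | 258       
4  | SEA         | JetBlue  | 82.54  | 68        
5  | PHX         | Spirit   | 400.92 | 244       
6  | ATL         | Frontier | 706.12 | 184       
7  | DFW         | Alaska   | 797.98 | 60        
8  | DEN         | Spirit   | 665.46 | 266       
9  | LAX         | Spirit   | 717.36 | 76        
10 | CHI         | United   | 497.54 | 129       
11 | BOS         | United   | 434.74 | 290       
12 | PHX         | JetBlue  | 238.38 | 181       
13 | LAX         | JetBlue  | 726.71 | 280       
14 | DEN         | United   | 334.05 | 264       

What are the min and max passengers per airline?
SELECT airline, MIN(passengers), MAX(passengers)
FROM flights
GROUP BY airline

Result:
  Alaska: min=60, max=60
  Frontier: min=184, max=184
  JetBlue: min=68, max=280
  SkyAir: min=258, max=258
  Spirit: min=76, max=266
  United: min=129, max=290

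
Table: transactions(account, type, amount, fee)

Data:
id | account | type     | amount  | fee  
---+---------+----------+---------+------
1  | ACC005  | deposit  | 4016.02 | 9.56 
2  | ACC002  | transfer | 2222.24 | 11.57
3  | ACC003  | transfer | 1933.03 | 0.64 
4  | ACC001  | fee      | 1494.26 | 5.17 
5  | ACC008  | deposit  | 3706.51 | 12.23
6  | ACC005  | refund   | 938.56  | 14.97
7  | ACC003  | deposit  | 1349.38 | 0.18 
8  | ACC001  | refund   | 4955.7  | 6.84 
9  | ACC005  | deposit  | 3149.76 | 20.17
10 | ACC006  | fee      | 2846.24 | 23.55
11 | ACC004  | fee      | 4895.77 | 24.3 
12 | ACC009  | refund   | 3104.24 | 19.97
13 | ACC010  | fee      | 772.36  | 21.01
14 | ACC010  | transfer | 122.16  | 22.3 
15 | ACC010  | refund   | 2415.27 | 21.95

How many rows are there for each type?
SELECT type, COUNT(*) as count
FROM transactions
GROUP BY type

Result:
  deposit: 4
  fee: 4
  refund: 4
  transfer: 3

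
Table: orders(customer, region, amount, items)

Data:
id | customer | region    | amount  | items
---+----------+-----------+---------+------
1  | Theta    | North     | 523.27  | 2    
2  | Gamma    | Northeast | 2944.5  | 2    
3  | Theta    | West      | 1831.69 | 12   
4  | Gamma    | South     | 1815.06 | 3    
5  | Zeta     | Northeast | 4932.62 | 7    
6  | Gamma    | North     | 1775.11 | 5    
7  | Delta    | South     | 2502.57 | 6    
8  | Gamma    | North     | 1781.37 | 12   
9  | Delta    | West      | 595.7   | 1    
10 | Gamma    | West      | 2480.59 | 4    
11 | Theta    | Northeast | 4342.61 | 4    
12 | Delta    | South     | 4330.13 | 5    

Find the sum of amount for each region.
SELECT region, SUM(amount) as result
FROM orders
GROUP BY region

Result:
  North: 4079.75
  Northeast: 12219.73
  South: 8647.76
  West: 4907.98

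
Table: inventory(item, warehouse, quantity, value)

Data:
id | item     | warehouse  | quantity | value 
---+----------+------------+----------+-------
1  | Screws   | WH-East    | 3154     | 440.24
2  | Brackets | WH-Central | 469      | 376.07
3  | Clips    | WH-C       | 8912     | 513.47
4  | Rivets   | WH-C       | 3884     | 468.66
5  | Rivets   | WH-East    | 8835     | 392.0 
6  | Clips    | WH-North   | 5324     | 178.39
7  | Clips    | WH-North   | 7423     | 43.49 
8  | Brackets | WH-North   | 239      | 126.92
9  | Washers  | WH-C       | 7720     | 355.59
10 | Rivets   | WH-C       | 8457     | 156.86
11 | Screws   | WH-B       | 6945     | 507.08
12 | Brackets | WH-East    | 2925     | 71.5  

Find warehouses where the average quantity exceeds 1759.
SELECT warehouse, AVG(quantity)
FROM inventory
GROUP BY warehouse
HAVING AVG(quantity) > 1759

Result:
  WH-B: avg=6945.00
  WH-C: avg=7243.25
  WH-East: avg=4971.33
  WH-North: avg=4328.67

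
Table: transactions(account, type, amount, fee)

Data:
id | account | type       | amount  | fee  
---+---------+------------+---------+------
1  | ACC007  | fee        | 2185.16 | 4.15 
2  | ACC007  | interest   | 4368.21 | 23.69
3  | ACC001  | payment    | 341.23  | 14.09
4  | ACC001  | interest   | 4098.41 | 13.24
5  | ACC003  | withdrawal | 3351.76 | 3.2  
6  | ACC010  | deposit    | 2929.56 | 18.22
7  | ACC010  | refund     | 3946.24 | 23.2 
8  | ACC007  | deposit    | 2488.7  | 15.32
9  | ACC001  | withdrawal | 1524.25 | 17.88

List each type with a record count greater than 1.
SELECT type, COUNT(*) as cnt
FROM transactions
GROUP BY type
HAVING COUNT(*) > 1

Result:
  deposit: 2
  interest: 2
  withdrawal: 2

Note: HAVING filters groups after aggregation, WHERE filters rows before.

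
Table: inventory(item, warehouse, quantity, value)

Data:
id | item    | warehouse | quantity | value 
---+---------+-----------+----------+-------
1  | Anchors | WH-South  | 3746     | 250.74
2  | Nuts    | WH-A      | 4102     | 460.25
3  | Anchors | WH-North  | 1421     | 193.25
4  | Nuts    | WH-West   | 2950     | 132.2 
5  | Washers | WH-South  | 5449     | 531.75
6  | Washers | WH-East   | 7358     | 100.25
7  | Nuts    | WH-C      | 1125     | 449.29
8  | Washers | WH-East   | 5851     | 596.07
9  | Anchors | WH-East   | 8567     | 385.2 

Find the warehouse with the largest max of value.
SELECT warehouse, MAX(value) as val
FROM inventory
GROUP BY warehouse
ORDER BY val DESC
LIMIT 1

Result: WH-East with max(value) = 596.07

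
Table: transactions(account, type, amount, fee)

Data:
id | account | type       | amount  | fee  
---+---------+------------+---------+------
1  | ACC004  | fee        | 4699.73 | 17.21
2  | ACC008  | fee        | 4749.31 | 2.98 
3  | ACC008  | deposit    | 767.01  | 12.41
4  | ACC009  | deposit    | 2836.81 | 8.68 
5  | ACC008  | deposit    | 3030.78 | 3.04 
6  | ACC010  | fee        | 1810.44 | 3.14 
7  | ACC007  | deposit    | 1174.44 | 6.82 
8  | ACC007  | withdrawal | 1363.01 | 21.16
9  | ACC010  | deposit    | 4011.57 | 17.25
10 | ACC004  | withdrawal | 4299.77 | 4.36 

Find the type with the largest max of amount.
SELECT type, MAX(amount) as val
FROM transactions
GROUP BY type
ORDER BY val DESC
LIMIT 1

Result: fee with max(amount) = 4749.31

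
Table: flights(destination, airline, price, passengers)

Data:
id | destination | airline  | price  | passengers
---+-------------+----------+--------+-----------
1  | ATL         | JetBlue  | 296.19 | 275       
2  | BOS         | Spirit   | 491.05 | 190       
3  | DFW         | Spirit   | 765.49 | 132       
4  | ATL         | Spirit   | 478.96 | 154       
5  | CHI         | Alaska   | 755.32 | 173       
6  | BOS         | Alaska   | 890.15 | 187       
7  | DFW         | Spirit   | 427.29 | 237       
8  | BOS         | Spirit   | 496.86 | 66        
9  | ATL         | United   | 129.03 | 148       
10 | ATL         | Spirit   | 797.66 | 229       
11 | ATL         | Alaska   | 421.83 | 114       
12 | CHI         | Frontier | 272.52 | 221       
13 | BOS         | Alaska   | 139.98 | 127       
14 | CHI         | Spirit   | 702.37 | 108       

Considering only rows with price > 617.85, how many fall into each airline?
SELECT airline, COUNT(*)
FROM flights
WHERE price > 617.85
GROUP BY airline

Note: WHERE filters rows before grouping.

Result:
  Alaska: 2
  Spirit: 3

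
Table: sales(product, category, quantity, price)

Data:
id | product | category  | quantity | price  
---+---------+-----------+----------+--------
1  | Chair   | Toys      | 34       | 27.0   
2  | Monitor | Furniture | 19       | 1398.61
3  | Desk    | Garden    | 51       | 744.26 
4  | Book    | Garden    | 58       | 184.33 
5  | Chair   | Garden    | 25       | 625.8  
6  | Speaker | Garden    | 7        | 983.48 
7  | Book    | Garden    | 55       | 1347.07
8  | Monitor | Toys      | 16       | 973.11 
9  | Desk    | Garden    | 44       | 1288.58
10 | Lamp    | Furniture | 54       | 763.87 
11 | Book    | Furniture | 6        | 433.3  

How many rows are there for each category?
SELECT category, COUNT(*) as count
FROM sales
GROUP BY category

Result:
  Furniture: 3
  Garden: 6
  Toys: 2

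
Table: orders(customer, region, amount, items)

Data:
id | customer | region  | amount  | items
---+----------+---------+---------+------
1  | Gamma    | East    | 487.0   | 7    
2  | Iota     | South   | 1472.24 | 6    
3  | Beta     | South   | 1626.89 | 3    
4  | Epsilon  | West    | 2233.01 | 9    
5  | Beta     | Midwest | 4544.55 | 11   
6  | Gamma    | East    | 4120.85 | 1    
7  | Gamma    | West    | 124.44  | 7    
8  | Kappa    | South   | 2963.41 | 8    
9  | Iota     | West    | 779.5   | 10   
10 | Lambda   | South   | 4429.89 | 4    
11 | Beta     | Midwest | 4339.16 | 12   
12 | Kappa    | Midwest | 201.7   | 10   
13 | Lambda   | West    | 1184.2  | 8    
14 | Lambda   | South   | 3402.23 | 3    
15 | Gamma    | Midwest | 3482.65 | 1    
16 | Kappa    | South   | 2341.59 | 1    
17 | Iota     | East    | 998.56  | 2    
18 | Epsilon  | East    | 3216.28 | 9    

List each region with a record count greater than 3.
SELECT region, COUNT(*) as cnt
FROM orders
GROUP BY region
HAVING COUNT(*) > 3

Result:
  East: 4
  Midwest: 4
  South: 6
  West: 4

Note: HAVING filters groups after aggregation, WHERE filters rows before.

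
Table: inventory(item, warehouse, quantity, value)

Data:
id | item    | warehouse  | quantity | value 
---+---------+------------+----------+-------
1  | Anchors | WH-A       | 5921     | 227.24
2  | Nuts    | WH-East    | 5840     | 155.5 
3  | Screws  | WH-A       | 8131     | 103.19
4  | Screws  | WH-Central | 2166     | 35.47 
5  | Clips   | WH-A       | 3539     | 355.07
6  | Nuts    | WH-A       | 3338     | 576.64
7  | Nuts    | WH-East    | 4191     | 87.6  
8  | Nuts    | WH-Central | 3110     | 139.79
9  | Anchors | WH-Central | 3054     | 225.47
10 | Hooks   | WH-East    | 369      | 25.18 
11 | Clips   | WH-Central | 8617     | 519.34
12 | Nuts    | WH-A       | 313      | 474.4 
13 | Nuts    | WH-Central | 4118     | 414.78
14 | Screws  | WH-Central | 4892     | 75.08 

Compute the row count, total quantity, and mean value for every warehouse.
SELECT warehouse,
       COUNT(*) as cnt,
       SUM(quantity) as total_quantity,
       AVG(value) as avg_value
FROM inventory
GROUP BY warehouse

Result:
  WH-A: 5 records, 21242 total quantity, 347.31 avg value
  WH-Central: 6 records, 25957 total quantity, 234.99 avg value
  WH-East: 3 records, 10400 total quantity, 89.43 avg value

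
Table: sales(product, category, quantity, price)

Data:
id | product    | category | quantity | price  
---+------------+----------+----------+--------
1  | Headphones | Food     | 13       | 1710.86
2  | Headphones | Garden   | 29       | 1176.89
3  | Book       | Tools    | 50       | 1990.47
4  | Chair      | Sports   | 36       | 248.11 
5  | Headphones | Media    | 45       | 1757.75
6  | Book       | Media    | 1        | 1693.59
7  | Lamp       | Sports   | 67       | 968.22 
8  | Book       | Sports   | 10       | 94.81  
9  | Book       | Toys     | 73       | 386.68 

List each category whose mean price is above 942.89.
SELECT category, AVG(price)
FROM sales
GROUP BY category
HAVING AVG(price) > 942.89

Result:
  Food: avg=1710.86
  Garden: avg=1176.89
  Media: avg=1725.67
  Tools: avg=1990.47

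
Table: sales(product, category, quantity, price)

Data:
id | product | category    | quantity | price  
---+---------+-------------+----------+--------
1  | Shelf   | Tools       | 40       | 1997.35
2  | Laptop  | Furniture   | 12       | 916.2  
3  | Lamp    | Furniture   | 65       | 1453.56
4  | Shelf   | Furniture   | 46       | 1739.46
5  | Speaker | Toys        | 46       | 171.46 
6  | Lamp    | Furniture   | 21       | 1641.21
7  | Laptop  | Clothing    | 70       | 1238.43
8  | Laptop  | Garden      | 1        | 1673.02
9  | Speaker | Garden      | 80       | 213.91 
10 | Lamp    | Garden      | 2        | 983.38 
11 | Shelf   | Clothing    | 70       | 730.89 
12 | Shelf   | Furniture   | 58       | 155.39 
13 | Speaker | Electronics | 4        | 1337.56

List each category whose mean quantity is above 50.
SELECT category, AVG(quantity)
FROM sales
GROUP BY category
HAVING AVG(quantity) > 50

Result:
  Clothing: avg=70.00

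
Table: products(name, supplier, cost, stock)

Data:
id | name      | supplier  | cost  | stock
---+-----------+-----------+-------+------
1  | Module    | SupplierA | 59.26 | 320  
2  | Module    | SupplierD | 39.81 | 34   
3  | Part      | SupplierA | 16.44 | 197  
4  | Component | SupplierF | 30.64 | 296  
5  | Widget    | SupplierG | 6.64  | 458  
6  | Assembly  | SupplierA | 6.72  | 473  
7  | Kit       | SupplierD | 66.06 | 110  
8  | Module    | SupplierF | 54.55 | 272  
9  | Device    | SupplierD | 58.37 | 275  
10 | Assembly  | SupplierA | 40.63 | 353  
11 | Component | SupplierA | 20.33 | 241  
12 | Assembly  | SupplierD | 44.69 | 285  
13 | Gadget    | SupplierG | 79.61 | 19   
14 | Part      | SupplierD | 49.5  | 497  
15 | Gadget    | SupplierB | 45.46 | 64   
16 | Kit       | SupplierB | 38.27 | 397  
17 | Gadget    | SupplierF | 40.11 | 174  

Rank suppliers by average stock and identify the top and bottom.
SELECT supplier, AVG(stock)
FROM products
GROUP BY supplier
ORDER BY AVG(stock)

All groups:
  SupplierB: 230.50
  SupplierG: 238.50
  SupplierD: 240.20
  SupplierF: 247.33
  SupplierA: 316.80

Highest: SupplierA (316.80)
Lowest: SupplierB (230.50)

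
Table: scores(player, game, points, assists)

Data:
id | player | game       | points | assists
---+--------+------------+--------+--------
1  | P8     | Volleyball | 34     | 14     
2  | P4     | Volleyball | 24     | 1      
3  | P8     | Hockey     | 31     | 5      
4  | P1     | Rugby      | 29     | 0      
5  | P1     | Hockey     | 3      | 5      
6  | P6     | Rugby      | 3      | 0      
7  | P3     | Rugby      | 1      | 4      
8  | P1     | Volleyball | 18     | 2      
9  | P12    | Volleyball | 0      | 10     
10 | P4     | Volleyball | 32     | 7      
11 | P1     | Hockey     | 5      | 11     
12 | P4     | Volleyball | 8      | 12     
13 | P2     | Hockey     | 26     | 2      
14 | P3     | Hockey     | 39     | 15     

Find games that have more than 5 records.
SELECT game, COUNT(*) as cnt
FROM scores
GROUP BY game
HAVING COUNT(*) > 5

Result:
  Volleyball: 6

Note: HAVING filters groups after aggregation, WHERE filters rows before.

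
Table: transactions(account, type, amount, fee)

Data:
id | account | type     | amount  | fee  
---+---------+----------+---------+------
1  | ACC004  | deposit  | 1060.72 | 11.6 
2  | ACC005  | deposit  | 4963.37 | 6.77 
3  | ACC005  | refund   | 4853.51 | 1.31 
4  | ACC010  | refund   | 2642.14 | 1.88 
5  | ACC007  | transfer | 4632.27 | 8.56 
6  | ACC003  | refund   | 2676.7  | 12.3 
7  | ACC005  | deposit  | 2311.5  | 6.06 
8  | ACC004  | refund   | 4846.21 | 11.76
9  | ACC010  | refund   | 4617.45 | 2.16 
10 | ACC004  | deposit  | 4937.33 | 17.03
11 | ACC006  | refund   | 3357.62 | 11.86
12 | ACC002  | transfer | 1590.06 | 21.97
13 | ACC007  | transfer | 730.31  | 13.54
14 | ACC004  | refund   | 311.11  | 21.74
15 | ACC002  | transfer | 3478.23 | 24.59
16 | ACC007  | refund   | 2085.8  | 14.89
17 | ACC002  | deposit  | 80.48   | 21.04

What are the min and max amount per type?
SELECT type, MIN(amount), MAX(amount)
FROM transactions
GROUP BY type

Result:
  deposit: min=80.48, max=4963.37
  refund: min=311.11, max=4853.51
  transfer: min=730.31, max=4632.27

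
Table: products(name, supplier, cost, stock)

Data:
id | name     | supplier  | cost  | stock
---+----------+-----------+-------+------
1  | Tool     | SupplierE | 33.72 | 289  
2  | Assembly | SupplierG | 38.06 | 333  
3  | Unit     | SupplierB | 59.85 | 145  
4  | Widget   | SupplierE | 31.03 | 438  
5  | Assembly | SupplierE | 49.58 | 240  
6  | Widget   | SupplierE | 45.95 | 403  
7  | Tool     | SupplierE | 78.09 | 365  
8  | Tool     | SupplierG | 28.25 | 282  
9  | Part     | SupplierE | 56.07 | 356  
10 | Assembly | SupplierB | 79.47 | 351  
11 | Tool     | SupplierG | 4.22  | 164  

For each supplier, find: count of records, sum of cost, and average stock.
SELECT supplier,
       COUNT(*) as cnt,
       SUM(cost) as total_cost,
       AVG(stock) as avg_stock
FROM products
GROUP BY supplier

Result:
  SupplierB: 2 records, 139.32 total cost, 248.00 avg stock
  SupplierE: 6 records, 294.44 total cost, 348.50 avg stock
  SupplierG: 3 records, 70.53 total cost, 259.67 avg stock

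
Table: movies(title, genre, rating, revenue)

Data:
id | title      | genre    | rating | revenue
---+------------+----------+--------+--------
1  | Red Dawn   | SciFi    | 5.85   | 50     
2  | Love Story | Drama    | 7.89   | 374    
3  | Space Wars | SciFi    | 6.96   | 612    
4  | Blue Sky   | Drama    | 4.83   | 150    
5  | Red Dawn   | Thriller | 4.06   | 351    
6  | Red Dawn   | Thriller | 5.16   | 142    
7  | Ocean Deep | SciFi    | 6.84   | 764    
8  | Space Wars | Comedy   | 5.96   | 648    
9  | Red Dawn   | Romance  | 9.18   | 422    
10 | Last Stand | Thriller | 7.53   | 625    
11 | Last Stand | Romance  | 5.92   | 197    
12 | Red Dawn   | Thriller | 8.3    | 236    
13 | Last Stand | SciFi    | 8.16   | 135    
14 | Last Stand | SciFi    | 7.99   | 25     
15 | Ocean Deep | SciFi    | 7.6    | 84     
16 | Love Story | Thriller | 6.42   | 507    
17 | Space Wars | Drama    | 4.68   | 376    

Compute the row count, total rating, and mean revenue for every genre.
SELECT genre,
       COUNT(*) as cnt,
       SUM(rating) as total_rating,
       AVG(revenue) as avg_revenue
FROM movies
GROUP BY genre

Result:
  Comedy: 1 records, 5.96 total rating, 648.00 avg revenue
  Drama: 3 records, 17.40 total rating, 300.00 avg revenue
  Romance: 2 records, 15.10 total rating, 309.50 avg revenue
  SciFi: 6 records, 43.40 total rating, 278.33 avg revenue
  Thriller: 5 records, 31.47 total rating, 372.20 avg revenue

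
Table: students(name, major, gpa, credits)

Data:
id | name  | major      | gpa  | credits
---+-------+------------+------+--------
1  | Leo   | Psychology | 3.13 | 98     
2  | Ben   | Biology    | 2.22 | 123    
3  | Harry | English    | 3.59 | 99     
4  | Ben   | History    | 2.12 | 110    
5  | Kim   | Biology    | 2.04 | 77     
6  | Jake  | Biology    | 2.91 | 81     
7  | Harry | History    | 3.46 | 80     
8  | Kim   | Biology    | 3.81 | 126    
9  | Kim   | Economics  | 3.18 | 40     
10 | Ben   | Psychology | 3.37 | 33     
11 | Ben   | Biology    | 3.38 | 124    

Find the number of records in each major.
SELECT major, COUNT(*) as count
FROM students
GROUP BY major

Result:
  Biology: 5
  Economics: 1
  English: 1
  History: 2
  Psychology: 2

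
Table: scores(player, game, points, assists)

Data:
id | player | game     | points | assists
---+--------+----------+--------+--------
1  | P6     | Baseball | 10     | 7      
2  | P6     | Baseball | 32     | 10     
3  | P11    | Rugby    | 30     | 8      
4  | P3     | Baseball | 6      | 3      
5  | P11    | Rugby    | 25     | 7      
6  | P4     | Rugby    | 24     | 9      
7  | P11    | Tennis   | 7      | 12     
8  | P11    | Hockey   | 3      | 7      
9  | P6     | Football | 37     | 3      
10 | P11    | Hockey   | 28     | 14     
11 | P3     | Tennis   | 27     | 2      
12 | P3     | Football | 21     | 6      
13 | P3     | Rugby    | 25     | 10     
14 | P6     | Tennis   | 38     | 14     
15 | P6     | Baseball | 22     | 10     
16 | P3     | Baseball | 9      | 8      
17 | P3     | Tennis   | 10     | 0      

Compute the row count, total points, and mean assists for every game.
SELECT game,
       COUNT(*) as cnt,
       SUM(points) as total_points,
       AVG(assists) as avg_assists
FROM scores
GROUP BY game

Result:
  Baseball: 5 records, 79 total points, 7.60 avg assists
  Football: 2 records, 58 total points, 4.50 avg assists
  Hockey: 2 records, 31 total points, 10.50 avg assists
  Rugby: 4 records, 104 total points, 8.50 avg assists
  Tennis: 4 records, 82 total points, 7.00 avg assists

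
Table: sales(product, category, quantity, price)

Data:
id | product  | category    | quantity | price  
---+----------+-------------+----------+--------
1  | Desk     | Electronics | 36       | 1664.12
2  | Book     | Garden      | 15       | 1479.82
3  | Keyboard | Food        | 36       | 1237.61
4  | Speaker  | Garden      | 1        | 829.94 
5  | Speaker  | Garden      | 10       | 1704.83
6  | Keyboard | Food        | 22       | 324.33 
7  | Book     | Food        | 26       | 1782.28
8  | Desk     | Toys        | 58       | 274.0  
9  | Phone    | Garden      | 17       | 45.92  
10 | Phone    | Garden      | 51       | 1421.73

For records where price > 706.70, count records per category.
SELECT category, COUNT(*)
FROM sales
WHERE price > 706.70
GROUP BY category

Note: WHERE filters rows before grouping.

Result:
  Electronics: 1
  Food: 2
  Garden: 4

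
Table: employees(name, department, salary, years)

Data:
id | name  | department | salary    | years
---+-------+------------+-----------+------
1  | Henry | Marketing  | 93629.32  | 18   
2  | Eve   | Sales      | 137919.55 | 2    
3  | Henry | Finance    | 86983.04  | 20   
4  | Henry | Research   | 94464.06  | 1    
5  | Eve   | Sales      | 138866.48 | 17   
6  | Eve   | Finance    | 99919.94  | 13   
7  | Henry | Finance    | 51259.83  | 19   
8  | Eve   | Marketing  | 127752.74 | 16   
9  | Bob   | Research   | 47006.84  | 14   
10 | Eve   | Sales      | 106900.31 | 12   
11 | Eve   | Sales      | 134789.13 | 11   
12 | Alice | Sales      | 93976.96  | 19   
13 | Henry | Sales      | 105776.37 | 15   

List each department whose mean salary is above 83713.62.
SELECT department, AVG(salary)
FROM employees
GROUP BY department
HAVING AVG(salary) > 83713.62

Result:
  Marketing: avg=110691.03
  Sales: avg=119704.80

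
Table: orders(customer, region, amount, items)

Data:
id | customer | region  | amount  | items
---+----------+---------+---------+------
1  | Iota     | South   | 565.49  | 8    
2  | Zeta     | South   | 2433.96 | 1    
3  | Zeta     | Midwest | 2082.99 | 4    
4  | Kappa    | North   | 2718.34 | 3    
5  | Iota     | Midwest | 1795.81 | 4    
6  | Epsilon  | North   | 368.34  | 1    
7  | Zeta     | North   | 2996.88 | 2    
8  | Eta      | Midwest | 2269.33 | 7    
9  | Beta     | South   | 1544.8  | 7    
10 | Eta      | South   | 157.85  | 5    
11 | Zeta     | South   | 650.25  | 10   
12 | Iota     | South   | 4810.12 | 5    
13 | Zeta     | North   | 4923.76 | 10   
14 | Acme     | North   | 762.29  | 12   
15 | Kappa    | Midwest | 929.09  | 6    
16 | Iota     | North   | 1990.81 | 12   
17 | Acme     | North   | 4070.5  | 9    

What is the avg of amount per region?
SELECT region, AVG(amount) as result
FROM orders
GROUP BY region

Result:
  Midwest: 1769.31
  North: 2547.27
  South: 1693.75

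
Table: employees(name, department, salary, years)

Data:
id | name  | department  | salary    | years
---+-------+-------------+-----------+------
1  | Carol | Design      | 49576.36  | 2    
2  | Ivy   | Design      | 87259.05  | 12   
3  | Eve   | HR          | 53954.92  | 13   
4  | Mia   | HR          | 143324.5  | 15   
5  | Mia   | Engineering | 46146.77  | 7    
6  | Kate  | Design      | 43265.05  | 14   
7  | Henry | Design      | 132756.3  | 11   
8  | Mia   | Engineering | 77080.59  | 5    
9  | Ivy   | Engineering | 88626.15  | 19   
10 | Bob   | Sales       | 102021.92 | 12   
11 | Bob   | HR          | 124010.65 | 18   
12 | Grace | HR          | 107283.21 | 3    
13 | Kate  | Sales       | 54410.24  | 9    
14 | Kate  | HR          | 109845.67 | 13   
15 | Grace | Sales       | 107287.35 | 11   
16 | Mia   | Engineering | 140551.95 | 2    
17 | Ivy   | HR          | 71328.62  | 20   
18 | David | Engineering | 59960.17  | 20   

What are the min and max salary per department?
SELECT department, MIN(salary), MAX(salary)
FROM employees
GROUP BY department

Result:
  Design: min=43265.05, max=132756.30
  Engineering: min=46146.77, max=140551.95
  HR: min=53954.92, max=143324.50
  Sales: min=54410.24, max=107287.35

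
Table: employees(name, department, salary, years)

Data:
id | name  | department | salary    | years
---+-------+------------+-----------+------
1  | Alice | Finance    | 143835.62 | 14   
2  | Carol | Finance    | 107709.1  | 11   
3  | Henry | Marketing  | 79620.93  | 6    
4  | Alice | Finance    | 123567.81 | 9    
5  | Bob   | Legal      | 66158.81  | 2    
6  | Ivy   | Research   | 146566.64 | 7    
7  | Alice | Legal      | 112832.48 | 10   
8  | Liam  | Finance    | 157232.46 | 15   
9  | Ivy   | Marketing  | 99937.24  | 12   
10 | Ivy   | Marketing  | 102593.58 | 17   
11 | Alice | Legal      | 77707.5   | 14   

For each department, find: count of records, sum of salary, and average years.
SELECT department,
       COUNT(*) as cnt,
       SUM(salary) as total_salary,
       AVG(years) as avg_years
FROM employees
GROUP BY department

Result:
  Finance: 4 records, 532344.99 total salary, 12.25 avg years
  Legal: 3 records, 256698.79 total salary, 8.67 avg years
  Marketing: 3 records, 282151.75 total salary, 11.67 avg years
  Research: 1 records, 146566.64 total salary, 7.00 avg years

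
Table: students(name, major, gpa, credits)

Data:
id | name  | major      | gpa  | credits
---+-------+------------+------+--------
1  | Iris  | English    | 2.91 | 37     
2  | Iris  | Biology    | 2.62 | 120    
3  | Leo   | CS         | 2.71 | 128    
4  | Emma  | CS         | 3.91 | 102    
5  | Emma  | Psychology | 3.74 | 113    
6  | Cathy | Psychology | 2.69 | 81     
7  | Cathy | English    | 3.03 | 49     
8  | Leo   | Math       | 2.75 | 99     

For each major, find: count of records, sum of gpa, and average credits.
SELECT major,
       COUNT(*) as cnt,
       SUM(gpa) as total_gpa,
       AVG(credits) as avg_credits
FROM students
GROUP BY major

Result:
  Biology: 1 records, 2.62 total gpa, 120.00 avg credits
  CS: 2 records, 6.62 total gpa, 115.00 avg credits
  English: 2 records, 5.94 total gpa, 43.00 avg credits
  Math: 1 records, 2.75 total gpa, 99.00 avg credits
  Psychology: 2 records, 6.43 total gpa, 97.00 avg credits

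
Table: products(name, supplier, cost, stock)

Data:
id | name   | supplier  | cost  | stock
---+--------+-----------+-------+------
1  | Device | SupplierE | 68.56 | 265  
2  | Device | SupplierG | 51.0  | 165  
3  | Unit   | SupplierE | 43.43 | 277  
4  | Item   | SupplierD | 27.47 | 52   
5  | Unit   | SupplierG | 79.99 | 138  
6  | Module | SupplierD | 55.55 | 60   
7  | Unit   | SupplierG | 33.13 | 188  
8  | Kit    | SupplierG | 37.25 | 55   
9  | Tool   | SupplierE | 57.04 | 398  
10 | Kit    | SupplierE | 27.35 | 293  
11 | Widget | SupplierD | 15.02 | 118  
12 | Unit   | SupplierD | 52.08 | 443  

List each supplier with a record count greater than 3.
SELECT supplier, COUNT(*) as cnt
FROM products
GROUP BY supplier
HAVING COUNT(*) > 3

Result:
  SupplierD: 4
  SupplierE: 4
  SupplierG: 4

Note: HAVING filters groups after aggregation, WHERE filters rows before.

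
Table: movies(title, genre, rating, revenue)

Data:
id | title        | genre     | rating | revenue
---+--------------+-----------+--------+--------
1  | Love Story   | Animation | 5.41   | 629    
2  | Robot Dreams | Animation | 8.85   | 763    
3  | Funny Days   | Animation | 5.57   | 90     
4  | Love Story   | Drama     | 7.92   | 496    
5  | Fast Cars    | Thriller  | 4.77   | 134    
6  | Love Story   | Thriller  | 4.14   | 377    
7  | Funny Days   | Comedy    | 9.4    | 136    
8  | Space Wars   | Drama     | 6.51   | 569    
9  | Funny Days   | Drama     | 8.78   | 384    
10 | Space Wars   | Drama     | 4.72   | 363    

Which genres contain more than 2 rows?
SELECT genre, COUNT(*) as cnt
FROM movies
GROUP BY genre
HAVING COUNT(*) > 2

Result:
  Animation: 3
  Drama: 4

Note: HAVING filters groups after aggregation, WHERE filters rows before.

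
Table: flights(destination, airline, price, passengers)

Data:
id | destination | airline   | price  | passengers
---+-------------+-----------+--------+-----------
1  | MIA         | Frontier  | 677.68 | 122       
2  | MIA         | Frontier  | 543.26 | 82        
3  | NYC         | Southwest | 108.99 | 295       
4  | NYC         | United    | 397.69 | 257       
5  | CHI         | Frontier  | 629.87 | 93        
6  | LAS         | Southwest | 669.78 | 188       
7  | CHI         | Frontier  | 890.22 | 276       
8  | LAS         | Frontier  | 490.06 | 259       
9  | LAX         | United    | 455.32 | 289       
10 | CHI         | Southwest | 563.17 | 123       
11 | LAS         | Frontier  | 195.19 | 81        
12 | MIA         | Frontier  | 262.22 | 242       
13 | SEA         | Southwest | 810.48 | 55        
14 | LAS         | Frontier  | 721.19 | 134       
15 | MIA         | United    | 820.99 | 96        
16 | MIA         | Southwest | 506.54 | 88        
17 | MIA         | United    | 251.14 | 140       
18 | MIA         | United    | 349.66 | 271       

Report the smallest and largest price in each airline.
SELECT airline, MIN(price), MAX(price)
FROM flights
GROUP BY airline

Result:
  Frontier: min=195.19, max=890.22
  Southwest: min=108.99, max=810.48
  United: min=251.14, max=820.99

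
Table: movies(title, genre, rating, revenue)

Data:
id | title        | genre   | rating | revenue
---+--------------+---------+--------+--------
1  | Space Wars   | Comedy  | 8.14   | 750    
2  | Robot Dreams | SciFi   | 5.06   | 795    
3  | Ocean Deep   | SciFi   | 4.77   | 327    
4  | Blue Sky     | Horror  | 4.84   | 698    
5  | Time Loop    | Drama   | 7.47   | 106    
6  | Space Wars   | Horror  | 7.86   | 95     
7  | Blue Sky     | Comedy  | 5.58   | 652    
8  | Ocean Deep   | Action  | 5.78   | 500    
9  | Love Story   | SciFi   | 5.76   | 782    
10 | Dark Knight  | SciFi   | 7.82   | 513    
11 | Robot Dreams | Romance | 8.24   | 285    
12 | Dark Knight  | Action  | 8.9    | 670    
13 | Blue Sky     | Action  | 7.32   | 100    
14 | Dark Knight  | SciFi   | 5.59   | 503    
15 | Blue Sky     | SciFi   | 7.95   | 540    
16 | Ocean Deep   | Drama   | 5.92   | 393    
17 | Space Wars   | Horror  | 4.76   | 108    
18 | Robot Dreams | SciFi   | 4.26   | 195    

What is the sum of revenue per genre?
SELECT genre, SUM(revenue) as result
FROM movies
GROUP BY genre

Result:
  Action: 1270
  Comedy: 1402
  Drama: 499
  Horror: 901
  Romance: 285
  SciFi: 3655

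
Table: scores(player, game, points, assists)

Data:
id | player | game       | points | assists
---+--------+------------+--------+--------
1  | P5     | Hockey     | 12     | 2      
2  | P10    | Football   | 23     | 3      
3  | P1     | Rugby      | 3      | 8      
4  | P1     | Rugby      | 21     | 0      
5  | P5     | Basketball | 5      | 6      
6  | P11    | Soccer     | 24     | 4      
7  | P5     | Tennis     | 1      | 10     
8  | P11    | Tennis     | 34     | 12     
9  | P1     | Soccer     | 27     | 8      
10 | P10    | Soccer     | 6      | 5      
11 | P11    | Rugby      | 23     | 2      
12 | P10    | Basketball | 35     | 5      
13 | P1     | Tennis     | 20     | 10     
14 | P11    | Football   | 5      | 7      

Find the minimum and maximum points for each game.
SELECT game, MIN(points), MAX(points)
FROM scores
GROUP BY game

Result:
  Basketball: min=5, max=35
  Football: min=5, max=23
  Hockey: min=12, max=12
  Rugby: min=3, max=23
  Soccer: min=6, max=27
  Tennis: min=1, max=34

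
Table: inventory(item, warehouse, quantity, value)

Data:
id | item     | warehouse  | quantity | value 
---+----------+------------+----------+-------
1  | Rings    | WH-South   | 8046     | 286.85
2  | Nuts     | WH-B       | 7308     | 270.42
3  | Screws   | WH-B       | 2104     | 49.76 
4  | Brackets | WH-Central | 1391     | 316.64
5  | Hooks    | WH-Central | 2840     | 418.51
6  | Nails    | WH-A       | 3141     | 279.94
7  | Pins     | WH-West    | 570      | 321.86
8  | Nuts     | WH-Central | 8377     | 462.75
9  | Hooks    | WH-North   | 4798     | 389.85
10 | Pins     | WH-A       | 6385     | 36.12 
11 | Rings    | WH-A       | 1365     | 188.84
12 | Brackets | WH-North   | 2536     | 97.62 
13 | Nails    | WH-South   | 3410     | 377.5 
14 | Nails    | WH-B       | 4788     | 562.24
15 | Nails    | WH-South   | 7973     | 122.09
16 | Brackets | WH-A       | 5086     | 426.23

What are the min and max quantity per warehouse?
SELECT warehouse, MIN(quantity), MAX(quantity)
FROM inventory
GROUP BY warehouse

Result:
  WH-A: min=1365, max=6385
  WH-B: min=2104, max=7308
  WH-Central: min=1391, max=8377
  WH-North: min=2536, max=4798
  WH-South: min=3410, max=8046
  WH-West: min=570, max=570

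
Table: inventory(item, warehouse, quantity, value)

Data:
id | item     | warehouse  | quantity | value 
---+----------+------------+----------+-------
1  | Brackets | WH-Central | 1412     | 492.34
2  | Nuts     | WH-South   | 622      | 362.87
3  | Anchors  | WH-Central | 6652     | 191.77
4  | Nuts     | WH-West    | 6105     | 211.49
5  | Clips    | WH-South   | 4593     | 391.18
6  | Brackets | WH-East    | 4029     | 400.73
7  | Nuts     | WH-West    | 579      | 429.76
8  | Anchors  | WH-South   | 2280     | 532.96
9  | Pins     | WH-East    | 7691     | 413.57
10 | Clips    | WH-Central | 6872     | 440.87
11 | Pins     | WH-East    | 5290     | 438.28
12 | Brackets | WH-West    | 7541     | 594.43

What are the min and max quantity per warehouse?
SELECT warehouse, MIN(quantity), MAX(quantity)
FROM inventory
GROUP BY warehouse

Result:
  WH-Central: min=1412, max=6872
  WH-East: min=4029, max=7691
  WH-South: min=622, max=4593
  WH-West: min=579, max=7541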